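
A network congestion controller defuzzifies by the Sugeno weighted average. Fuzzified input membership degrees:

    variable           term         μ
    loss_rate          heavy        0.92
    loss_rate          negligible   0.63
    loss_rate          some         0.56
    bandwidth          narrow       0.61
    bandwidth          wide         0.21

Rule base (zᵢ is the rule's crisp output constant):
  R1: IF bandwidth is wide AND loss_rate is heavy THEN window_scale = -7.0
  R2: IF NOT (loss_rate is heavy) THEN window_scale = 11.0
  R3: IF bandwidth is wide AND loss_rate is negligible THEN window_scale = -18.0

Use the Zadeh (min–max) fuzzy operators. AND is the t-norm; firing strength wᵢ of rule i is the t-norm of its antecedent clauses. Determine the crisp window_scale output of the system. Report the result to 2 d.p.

-8.74

R1 (z=-7.0): wide=0.21, heavy=0.92; AND[min(a, b)] → w = 0.21
R2 (z=11.0): ¬heavy=1−0.92=0.08 → w = 0.08
R3 (z=-18.0): wide=0.21, negligible=0.63; AND[min(a, b)] → w = 0.21
Weighted average = (0.21·-7.0 + 0.08·11.0 + 0.21·-18.0) / (0.21 + 0.08 + 0.21)
  = -4.3700 / 0.5000 = -8.74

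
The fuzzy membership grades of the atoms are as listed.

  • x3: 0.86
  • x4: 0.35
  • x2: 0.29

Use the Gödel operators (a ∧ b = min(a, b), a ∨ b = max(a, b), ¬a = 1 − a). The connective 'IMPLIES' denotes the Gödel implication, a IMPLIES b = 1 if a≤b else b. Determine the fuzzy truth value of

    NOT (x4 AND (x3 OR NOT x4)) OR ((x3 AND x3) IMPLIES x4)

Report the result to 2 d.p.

NOT x4 = 1 − 0.35 = 0.65
x3 OR NOT x4 = max(a, b) on (0.86, 0.65) = 0.86
x4 AND (x3 OR NOT x4) = min(a, b) on (0.35, 0.86) = 0.35
NOT (x4 AND (x3 OR NOT x4)) = 1 − 0.35 = 0.65
x3 AND x3 = min(a, b) on (0.86, 0.86) = 0.86
(x3 AND x3) IMPLIES x4  [Gödel: 1 if a≤b else b] with a=0.86, b=0.35 → 0.35
NOT (x4 AND (x3 OR NOT x4)) OR ((x3 AND x3) IMPLIES x4) = max(a, b) on (0.65, 0.35) = 0.65

0.65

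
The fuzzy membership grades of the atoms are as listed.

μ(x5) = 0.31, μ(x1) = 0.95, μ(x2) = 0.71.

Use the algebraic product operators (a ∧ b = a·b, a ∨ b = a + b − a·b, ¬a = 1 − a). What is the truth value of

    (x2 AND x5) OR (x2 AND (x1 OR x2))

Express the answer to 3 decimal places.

0.766

x2 AND x5 = a·b on (0.7100, 0.3100) = 0.2201
x1 OR x2 = a + b − a·b on (0.9500, 0.7100) = 0.9855
x2 AND (x1 OR x2) = a·b on (0.7100, 0.9855) = 0.6997
(x2 AND x5) OR (x2 AND (x1 OR x2)) = a + b − a·b on (0.2201, 0.6997) = 0.7658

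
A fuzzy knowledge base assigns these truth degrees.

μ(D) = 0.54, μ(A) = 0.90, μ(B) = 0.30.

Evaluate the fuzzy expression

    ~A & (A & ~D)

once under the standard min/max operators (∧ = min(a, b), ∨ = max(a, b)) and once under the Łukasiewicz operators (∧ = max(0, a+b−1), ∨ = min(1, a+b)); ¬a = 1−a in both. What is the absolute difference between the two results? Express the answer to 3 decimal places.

Under standard min/max:
  ~A = 1 − 0.90 = 0.10
  ~D = 1 − 0.54 = 0.46
  A & ~D = min(a, b) on (0.90, 0.46) = 0.46
  ~A & (A & ~D) = min(a, b) on (0.10, 0.46) = 0.10
  → value = 0.1000
Under Łukasiewicz:
  ~A = 1 − 0.90 = 0.10
  ~D = 1 − 0.54 = 0.46
  A & ~D = max(0, a+b−1) on (0.90, 0.46) = 0.36
  ~A & (A & ~D) = max(0, a+b−1) on (0.10, 0.36) = 0.00
  → value = 0.0000
|0.1000 − 0.0000| = 0.100

0.100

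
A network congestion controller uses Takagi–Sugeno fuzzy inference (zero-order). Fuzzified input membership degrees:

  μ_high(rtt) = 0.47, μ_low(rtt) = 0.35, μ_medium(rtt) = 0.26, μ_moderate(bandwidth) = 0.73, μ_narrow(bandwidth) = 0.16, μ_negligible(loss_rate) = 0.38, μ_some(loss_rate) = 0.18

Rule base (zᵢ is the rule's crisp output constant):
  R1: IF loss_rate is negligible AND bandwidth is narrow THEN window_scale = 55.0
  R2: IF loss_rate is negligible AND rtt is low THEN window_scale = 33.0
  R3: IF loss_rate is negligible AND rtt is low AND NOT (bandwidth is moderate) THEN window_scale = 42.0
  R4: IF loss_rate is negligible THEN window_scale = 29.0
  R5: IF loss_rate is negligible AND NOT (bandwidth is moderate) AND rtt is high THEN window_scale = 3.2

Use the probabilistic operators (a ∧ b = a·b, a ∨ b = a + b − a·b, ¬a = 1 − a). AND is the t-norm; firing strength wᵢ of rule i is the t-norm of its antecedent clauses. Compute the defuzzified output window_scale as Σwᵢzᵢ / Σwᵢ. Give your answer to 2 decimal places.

31.03

R1 (z=55.0): negligible=0.38, narrow=0.16; AND[a·b] → w = 0.0608
R2 (z=33.0): negligible=0.38, low=0.35; AND[a·b] → w = 0.1330
R3 (z=42.0): negligible=0.38, low=0.35, ¬moderate=1−0.73=0.27; AND[a·b] → w = 0.0359
R4 (z=29.0): negligible=0.38 → w = 0.3800
R5 (z=3.2): negligible=0.38, ¬moderate=1−0.73=0.27, high=0.47; AND[a·b] → w = 0.0482
Weighted average = (0.0608·55.0 + 0.1330·33.0 + 0.0359·42.0 + 0.3800·29.0 + 0.0482·3.2) / (0.0608 + 0.1330 + 0.0359 + 0.3800 + 0.0482)
  = 20.4155 / 0.6579 = 31.03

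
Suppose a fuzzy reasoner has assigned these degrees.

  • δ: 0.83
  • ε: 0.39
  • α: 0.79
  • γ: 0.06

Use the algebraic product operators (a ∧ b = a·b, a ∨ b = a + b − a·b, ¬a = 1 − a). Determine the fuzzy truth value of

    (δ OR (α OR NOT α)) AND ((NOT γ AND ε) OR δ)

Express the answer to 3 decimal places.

0.867

NOT α = 1 − 0.7900 = 0.2100
α OR NOT α = a + b − a·b on (0.7900, 0.2100) = 0.8341
δ OR (α OR NOT α) = a + b − a·b on (0.8300, 0.8341) = 0.9718
NOT γ = 1 − 0.0600 = 0.9400
NOT γ AND ε = a·b on (0.9400, 0.3900) = 0.3666
(NOT γ AND ε) OR δ = a + b − a·b on (0.3666, 0.8300) = 0.8923
(δ OR (α OR NOT α)) AND ((NOT γ AND ε) OR δ) = a·b on (0.9718, 0.8923) = 0.8672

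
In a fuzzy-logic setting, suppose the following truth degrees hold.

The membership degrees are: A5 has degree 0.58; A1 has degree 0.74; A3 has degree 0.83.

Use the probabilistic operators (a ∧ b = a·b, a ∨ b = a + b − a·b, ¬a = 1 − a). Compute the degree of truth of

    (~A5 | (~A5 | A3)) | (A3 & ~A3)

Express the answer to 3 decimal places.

~A5 = 1 − 0.5800 = 0.4200
~A5 = 1 − 0.5800 = 0.4200
~A5 | A3 = a + b − a·b on (0.4200, 0.8300) = 0.9014
~A5 | (~A5 | A3) = a + b − a·b on (0.4200, 0.9014) = 0.9428
~A3 = 1 − 0.8300 = 0.1700
A3 & ~A3 = a·b on (0.8300, 0.1700) = 0.1411
(~A5 | (~A5 | A3)) | (A3 & ~A3) = a + b − a·b on (0.9428, 0.1411) = 0.9509

0.951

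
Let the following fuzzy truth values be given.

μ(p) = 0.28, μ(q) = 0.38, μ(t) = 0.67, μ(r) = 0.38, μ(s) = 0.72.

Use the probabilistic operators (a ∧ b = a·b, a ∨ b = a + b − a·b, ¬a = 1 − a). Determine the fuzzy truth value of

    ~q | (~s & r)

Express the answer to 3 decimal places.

~q = 1 − 0.3800 = 0.6200
~s = 1 − 0.7200 = 0.2800
~s & r = a·b on (0.2800, 0.3800) = 0.1064
~q | (~s & r) = a + b − a·b on (0.6200, 0.1064) = 0.6604

0.660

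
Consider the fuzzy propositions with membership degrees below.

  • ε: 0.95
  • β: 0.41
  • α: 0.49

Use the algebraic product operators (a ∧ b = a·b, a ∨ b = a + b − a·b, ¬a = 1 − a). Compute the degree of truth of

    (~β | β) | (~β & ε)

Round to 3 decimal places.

~β = 1 − 0.4100 = 0.5900
~β | β = a + b − a·b on (0.5900, 0.4100) = 0.7581
~β = 1 − 0.4100 = 0.5900
~β & ε = a·b on (0.5900, 0.9500) = 0.5605
(~β | β) | (~β & ε) = a + b − a·b on (0.7581, 0.5605) = 0.8937

0.894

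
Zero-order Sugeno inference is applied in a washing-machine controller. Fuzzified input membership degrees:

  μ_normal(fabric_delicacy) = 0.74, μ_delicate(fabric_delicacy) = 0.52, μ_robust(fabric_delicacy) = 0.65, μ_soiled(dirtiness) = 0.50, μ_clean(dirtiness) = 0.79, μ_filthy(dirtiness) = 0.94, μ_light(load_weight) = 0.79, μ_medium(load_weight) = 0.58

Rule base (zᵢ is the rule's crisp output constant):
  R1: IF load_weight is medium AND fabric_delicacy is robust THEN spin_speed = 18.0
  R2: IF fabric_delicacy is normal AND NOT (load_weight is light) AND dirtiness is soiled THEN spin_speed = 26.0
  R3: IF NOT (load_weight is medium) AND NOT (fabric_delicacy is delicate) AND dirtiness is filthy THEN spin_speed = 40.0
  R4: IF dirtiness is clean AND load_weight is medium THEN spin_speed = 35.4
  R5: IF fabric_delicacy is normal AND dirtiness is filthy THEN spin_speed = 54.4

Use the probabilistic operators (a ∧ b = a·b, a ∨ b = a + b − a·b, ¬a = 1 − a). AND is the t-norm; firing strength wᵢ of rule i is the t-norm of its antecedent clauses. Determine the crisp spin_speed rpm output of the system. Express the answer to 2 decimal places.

R1 (z=18.0): medium=0.58, robust=0.65; AND[a·b] → w = 0.3770
R2 (z=26.0): normal=0.74, ¬light=1−0.79=0.21, soiled=0.50; AND[a·b] → w = 0.0777
R3 (z=40.0): ¬medium=1−0.58=0.42, ¬delicate=1−0.52=0.48, filthy=0.94; AND[a·b] → w = 0.1895
R4 (z=35.4): clean=0.79, medium=0.58; AND[a·b] → w = 0.4582
R5 (z=54.4): normal=0.74, filthy=0.94; AND[a·b] → w = 0.6956
Weighted average = (0.3770·18.0 + 0.0777·26.0 + 0.1895·40.0 + 0.4582·35.4 + 0.6956·54.4) / (0.3770 + 0.0777 + 0.1895 + 0.4582 + 0.6956)
  = 70.4473 / 1.7980 = 39.18

39.18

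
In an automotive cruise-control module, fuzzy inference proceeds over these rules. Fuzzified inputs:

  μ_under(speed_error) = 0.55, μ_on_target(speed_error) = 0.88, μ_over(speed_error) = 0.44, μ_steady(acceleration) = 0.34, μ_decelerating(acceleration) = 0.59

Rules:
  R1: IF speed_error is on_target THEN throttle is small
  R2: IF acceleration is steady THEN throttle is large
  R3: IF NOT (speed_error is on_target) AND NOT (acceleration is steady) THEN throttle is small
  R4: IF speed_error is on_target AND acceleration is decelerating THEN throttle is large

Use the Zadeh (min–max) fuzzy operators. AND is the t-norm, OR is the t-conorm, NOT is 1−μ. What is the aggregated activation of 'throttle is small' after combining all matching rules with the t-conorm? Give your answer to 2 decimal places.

0.88

R1: on_target=0.88 → w = 0.88
R2: steady=0.34 → w = 0.34
R3: ¬on_target=1−0.88=0.12, ¬steady=1−0.34=0.66; AND[min(a, b)] → w = 0.12
R4: on_target=0.88, decelerating=0.59; AND[min(a, b)] → w = 0.59
Rules with consequent 'small': {R1, R3} → strengths 0.88, 0.12
Aggregate via t-conorm [max(a, b)]: 0.88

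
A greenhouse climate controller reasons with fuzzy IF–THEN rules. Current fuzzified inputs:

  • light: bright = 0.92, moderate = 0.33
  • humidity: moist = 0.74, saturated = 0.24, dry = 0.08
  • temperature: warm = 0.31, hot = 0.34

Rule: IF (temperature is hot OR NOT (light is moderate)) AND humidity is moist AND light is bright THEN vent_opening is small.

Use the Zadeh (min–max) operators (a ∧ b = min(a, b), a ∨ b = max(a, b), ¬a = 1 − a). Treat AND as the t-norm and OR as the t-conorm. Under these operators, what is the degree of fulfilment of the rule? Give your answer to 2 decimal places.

0.67

firing strength: (hot=0.34 OR ¬moderate=1−0.33=0.67) = 0.67; AND[min(a, b)] with moist=0.74, bright=0.92 → w = 0.67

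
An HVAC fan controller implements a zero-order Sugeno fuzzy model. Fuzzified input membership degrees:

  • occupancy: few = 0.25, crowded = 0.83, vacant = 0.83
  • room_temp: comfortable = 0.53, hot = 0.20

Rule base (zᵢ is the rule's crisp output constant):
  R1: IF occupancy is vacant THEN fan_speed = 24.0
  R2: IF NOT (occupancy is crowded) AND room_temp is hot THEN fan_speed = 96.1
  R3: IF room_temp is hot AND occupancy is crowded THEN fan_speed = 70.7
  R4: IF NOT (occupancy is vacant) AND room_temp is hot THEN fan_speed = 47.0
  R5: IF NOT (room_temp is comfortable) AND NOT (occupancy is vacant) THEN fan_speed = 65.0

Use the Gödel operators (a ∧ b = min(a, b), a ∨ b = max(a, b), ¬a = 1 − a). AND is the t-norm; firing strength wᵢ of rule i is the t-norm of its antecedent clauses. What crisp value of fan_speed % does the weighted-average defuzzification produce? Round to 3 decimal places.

45.089

R1 (z=24.0): vacant=0.83 → w = 0.83
R2 (z=96.1): ¬crowded=1−0.83=0.17, hot=0.20; AND[min(a, b)] → w = 0.17
R3 (z=70.7): hot=0.20, crowded=0.83; AND[min(a, b)] → w = 0.20
R4 (z=47.0): ¬vacant=1−0.83=0.17, hot=0.20; AND[min(a, b)] → w = 0.17
R5 (z=65.0): ¬comfortable=1−0.53=0.47, ¬vacant=1−0.83=0.17; AND[min(a, b)] → w = 0.17
Weighted average = (0.83·24.0 + 0.17·96.1 + 0.20·70.7 + 0.17·47.0 + 0.17·65.0) / (0.83 + 0.17 + 0.20 + 0.17 + 0.17)
  = 69.4370 / 1.5400 = 45.089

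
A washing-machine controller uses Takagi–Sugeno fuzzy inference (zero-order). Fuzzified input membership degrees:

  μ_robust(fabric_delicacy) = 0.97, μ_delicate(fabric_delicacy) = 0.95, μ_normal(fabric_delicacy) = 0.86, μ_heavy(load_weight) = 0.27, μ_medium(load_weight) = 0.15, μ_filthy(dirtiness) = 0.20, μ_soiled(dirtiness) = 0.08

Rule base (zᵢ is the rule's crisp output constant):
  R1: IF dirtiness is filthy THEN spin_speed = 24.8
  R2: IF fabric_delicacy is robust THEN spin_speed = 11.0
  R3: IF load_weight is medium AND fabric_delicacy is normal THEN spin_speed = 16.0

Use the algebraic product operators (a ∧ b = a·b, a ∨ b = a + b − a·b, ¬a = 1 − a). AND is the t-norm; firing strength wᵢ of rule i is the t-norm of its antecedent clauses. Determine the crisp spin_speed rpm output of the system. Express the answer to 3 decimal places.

13.621

R1 (z=24.8): filthy=0.20 → w = 0.2000
R2 (z=11.0): robust=0.97 → w = 0.9700
R3 (z=16.0): medium=0.15, normal=0.86; AND[a·b] → w = 0.1290
Weighted average = (0.2000·24.8 + 0.9700·11.0 + 0.1290·16.0) / (0.2000 + 0.9700 + 0.1290)
  = 17.6940 / 1.2990 = 13.621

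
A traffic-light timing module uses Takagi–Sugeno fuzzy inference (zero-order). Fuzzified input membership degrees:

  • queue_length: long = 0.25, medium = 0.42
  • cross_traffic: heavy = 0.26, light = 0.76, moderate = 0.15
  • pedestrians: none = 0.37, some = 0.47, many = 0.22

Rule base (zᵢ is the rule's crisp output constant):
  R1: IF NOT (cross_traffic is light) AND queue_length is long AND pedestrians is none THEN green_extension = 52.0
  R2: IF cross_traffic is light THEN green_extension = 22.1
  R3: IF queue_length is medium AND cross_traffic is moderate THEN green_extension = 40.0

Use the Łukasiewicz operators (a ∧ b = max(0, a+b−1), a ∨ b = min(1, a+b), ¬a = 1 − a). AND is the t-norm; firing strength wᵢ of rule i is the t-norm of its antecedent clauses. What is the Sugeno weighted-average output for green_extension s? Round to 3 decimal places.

R1 (z=52.0): ¬light=1−0.76=0.24, long=0.25, none=0.37; AND[max(0, a+b−1)] → w = 0.00
R2 (z=22.1): light=0.76 → w = 0.76
R3 (z=40.0): medium=0.42, moderate=0.15; AND[max(0, a+b−1)] → w = 0.00
Weighted average = (0.00·52.0 + 0.76·22.1 + 0.00·40.0) / (0.00 + 0.76 + 0.00)
  = 16.7960 / 0.7600 = 22.100

22.100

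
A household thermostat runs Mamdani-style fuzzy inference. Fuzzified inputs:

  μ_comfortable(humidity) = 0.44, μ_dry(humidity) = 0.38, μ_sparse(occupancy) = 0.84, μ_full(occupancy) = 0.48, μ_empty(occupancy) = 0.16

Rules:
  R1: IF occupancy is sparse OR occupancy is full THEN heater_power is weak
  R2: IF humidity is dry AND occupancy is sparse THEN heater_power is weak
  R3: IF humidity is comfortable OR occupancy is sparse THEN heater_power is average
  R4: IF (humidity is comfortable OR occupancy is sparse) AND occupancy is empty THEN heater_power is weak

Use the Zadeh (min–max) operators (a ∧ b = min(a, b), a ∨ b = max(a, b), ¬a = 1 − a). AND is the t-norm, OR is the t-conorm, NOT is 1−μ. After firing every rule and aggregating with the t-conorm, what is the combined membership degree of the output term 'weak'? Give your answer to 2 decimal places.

R1: sparse=0.84, full=0.48; OR[max(a, b)] → w = 0.84
R2: dry=0.38, sparse=0.84; AND[min(a, b)] → w = 0.38
R3: comfortable=0.44, sparse=0.84; OR[max(a, b)] → w = 0.84
R4: (comfortable=0.44 OR sparse=0.84) = 0.84; AND[min(a, b)] with empty=0.16 → w = 0.16
Rules with consequent 'weak': {R1, R2, R4} → strengths 0.84, 0.38, 0.16
Aggregate via t-conorm [max(a, b)]: 0.84

0.84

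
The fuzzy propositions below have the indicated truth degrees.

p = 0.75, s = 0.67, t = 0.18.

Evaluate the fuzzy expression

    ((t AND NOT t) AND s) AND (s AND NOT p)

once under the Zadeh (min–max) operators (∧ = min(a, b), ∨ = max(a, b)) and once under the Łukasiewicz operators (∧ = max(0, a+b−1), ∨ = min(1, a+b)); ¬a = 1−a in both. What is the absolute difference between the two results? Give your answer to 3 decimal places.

Under Zadeh (min–max):
  NOT t = 1 − 0.18 = 0.82
  t AND NOT t = min(a, b) on (0.18, 0.82) = 0.18
  (t AND NOT t) AND s = min(a, b) on (0.18, 0.67) = 0.18
  NOT p = 1 − 0.75 = 0.25
  s AND NOT p = min(a, b) on (0.67, 0.25) = 0.25
  ((t AND NOT t) AND s) AND (s AND NOT p) = min(a, b) on (0.18, 0.25) = 0.18
  → value = 0.1800
Under Łukasiewicz:
  NOT t = 1 − 0.18 = 0.82
  t AND NOT t = max(0, a+b−1) on (0.18, 0.82) = 0.00
  (t AND NOT t) AND s = max(0, a+b−1) on (0.00, 0.67) = 0.00
  NOT p = 1 − 0.75 = 0.25
  s AND NOT p = max(0, a+b−1) on (0.67, 0.25) = 0.00
  ((t AND NOT t) AND s) AND (s AND NOT p) = max(0, a+b−1) on (0.00, 0.00) = 0.00
  → value = 0.0000
|0.1800 − 0.0000| = 0.180

0.180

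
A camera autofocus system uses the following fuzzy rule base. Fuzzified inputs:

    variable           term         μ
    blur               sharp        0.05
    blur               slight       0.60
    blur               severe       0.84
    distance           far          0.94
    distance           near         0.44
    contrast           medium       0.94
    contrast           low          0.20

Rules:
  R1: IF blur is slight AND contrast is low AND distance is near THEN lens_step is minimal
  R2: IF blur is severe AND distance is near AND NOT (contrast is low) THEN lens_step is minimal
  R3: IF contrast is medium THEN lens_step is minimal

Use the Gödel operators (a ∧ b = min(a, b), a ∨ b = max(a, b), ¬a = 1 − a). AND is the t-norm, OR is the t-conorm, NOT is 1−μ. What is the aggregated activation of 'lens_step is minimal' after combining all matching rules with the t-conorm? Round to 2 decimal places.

R1: slight=0.60, low=0.20, near=0.44; AND[min(a, b)] → w = 0.20
R2: severe=0.84, near=0.44, ¬low=1−0.20=0.80; AND[min(a, b)] → w = 0.44
R3: medium=0.94 → w = 0.94
Rules with consequent 'minimal': {R1, R2, R3} → strengths 0.20, 0.44, 0.94
Aggregate via t-conorm [max(a, b)]: 0.94

0.94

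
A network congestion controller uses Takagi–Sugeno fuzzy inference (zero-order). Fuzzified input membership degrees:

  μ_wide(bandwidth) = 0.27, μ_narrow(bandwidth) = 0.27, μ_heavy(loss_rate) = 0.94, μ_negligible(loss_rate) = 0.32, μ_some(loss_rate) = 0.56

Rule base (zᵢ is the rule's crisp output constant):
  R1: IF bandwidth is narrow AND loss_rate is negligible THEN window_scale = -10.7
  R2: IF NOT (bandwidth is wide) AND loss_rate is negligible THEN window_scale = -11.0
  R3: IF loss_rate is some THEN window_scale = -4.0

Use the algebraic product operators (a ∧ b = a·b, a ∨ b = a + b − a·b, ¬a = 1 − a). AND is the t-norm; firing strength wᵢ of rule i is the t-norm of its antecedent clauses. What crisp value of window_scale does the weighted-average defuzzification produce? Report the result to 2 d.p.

R1 (z=-10.7): narrow=0.27, negligible=0.32; AND[a·b] → w = 0.0864
R2 (z=-11.0): ¬wide=1−0.27=0.73, negligible=0.32; AND[a·b] → w = 0.2336
R3 (z=-4.0): some=0.56 → w = 0.5600
Weighted average = (0.0864·-10.7 + 0.2336·-11.0 + 0.5600·-4.0) / (0.0864 + 0.2336 + 0.5600)
  = -5.7341 / 0.8800 = -6.52

-6.52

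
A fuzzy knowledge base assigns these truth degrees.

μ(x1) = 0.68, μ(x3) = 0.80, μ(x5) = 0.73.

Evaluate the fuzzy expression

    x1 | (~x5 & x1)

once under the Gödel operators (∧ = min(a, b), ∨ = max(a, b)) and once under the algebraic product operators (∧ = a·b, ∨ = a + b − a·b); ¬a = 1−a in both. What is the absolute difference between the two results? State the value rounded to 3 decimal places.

Under Gödel:
  ~x5 = 1 − 0.73 = 0.27
  ~x5 & x1 = min(a, b) on (0.27, 0.68) = 0.27
  x1 | (~x5 & x1) = max(a, b) on (0.68, 0.27) = 0.68
  → value = 0.6800
Under algebraic product:
  ~x5 = 1 − 0.7300 = 0.2700
  ~x5 & x1 = a·b on (0.2700, 0.6800) = 0.1836
  x1 | (~x5 & x1) = a + b − a·b on (0.6800, 0.1836) = 0.7388
  → value = 0.7388
|0.6800 − 0.7388| = 0.059

0.059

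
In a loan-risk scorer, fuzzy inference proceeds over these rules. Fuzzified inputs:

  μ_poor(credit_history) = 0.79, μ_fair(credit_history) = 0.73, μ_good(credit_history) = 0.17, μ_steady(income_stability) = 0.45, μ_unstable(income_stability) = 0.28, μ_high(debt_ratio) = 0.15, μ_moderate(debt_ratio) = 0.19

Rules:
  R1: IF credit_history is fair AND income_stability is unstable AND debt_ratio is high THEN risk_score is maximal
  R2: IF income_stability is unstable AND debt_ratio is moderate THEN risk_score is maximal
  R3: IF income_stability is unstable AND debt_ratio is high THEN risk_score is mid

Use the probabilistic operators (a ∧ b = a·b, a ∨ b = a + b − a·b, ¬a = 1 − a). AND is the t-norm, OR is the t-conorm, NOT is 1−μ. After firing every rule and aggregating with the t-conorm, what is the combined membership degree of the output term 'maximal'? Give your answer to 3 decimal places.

R1: fair=0.73, unstable=0.28, high=0.15; AND[a·b] → w = 0.0307
R2: unstable=0.28, moderate=0.19; AND[a·b] → w = 0.0532
R3: unstable=0.28, high=0.15; AND[a·b] → w = 0.0420
Rules with consequent 'maximal': {R1, R2} → strengths 0.0307, 0.0532
Aggregate via t-conorm [a + b − a·b]: 0.0822

0.082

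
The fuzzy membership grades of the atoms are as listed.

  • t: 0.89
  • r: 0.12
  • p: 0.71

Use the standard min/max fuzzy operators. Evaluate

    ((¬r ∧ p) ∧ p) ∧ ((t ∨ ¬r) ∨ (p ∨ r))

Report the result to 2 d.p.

0.71

¬r = 1 − 0.12 = 0.88
¬r ∧ p = min(a, b) on (0.88, 0.71) = 0.71
(¬r ∧ p) ∧ p = min(a, b) on (0.71, 0.71) = 0.71
¬r = 1 − 0.12 = 0.88
t ∨ ¬r = max(a, b) on (0.89, 0.88) = 0.89
p ∨ r = max(a, b) on (0.71, 0.12) = 0.71
(t ∨ ¬r) ∨ (p ∨ r) = max(a, b) on (0.89, 0.71) = 0.89
((¬r ∧ p) ∧ p) ∧ ((t ∨ ¬r) ∨ (p ∨ r)) = min(a, b) on (0.71, 0.89) = 0.71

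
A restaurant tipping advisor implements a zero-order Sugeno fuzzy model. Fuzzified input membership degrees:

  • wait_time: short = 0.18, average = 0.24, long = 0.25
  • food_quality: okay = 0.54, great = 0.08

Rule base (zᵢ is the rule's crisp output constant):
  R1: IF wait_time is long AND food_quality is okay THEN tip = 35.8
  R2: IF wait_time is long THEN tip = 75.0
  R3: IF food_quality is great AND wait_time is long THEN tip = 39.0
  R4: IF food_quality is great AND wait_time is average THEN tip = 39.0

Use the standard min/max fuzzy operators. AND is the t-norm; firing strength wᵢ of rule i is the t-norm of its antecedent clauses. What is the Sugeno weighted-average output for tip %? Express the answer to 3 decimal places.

R1 (z=35.8): long=0.25, okay=0.54; AND[min(a, b)] → w = 0.25
R2 (z=75.0): long=0.25 → w = 0.25
R3 (z=39.0): great=0.08, long=0.25; AND[min(a, b)] → w = 0.08
R4 (z=39.0): great=0.08, average=0.24; AND[min(a, b)] → w = 0.08
Weighted average = (0.25·35.8 + 0.25·75.0 + 0.08·39.0 + 0.08·39.0) / (0.25 + 0.25 + 0.08 + 0.08)
  = 33.9400 / 0.6600 = 51.424

51.424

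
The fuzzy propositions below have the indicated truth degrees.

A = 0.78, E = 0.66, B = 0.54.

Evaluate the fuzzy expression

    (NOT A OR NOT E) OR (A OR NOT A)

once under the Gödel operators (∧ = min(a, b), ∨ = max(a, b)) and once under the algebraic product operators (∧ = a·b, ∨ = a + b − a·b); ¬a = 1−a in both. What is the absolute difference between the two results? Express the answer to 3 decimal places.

0.132

Under Gödel:
  NOT A = 1 − 0.78 = 0.22
  NOT E = 1 − 0.66 = 0.34
  NOT A OR NOT E = max(a, b) on (0.22, 0.34) = 0.34
  NOT A = 1 − 0.78 = 0.22
  A OR NOT A = max(a, b) on (0.78, 0.22) = 0.78
  (NOT A OR NOT E) OR (A OR NOT A) = max(a, b) on (0.34, 0.78) = 0.78
  → value = 0.7800
Under algebraic product:
  NOT A = 1 − 0.7800 = 0.2200
  NOT E = 1 − 0.6600 = 0.3400
  NOT A OR NOT E = a + b − a·b on (0.2200, 0.3400) = 0.4852
  NOT A = 1 − 0.7800 = 0.2200
  A OR NOT A = a + b − a·b on (0.7800, 0.2200) = 0.8284
  (NOT A OR NOT E) OR (A OR NOT A) = a + b − a·b on (0.4852, 0.8284) = 0.9117
  → value = 0.9117
|0.7800 − 0.9117| = 0.132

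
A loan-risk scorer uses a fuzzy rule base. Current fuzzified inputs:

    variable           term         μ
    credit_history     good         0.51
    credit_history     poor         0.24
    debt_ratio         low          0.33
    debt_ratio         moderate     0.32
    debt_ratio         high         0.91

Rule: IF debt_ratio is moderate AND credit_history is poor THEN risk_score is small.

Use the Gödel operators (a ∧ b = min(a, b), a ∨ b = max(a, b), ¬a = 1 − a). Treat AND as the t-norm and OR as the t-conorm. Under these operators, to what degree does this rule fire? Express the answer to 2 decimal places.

firing strength: moderate=0.32, poor=0.24; AND[min(a, b)] → w = 0.24

0.24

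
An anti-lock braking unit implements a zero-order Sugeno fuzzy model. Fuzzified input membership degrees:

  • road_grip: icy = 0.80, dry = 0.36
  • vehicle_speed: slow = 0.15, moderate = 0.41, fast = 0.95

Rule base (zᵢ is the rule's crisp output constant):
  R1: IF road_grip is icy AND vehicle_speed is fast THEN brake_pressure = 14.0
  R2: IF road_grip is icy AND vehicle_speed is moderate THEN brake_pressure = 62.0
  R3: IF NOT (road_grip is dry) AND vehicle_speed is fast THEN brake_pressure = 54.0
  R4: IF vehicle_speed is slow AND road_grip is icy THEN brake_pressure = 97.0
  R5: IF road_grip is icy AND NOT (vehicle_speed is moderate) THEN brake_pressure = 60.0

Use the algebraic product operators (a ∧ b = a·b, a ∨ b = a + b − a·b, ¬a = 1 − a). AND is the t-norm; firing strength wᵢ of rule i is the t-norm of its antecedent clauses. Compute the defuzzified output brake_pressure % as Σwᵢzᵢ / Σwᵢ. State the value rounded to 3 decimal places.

45.353

R1 (z=14.0): icy=0.80, fast=0.95; AND[a·b] → w = 0.7600
R2 (z=62.0): icy=0.80, moderate=0.41; AND[a·b] → w = 0.3280
R3 (z=54.0): ¬dry=1−0.36=0.64, fast=0.95; AND[a·b] → w = 0.6080
R4 (z=97.0): slow=0.15, icy=0.80; AND[a·b] → w = 0.1200
R5 (z=60.0): icy=0.80, ¬moderate=1−0.41=0.59; AND[a·b] → w = 0.4720
Weighted average = (0.7600·14.0 + 0.3280·62.0 + 0.6080·54.0 + 0.1200·97.0 + 0.4720·60.0) / (0.7600 + 0.3280 + 0.6080 + 0.1200 + 0.4720)
  = 103.7680 / 2.2880 = 45.353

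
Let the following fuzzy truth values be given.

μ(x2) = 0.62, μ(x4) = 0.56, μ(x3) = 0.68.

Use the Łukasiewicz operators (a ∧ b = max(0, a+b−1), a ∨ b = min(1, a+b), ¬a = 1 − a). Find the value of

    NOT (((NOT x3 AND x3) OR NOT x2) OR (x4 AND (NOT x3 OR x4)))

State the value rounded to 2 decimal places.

NOT x3 = 1 − 0.68 = 0.32
NOT x3 AND x3 = max(0, a+b−1) on (0.32, 0.68) = 0.00
NOT x2 = 1 − 0.62 = 0.38
(NOT x3 AND x3) OR NOT x2 = min(1, a+b) on (0.00, 0.38) = 0.38
NOT x3 = 1 − 0.68 = 0.32
NOT x3 OR x4 = min(1, a+b) on (0.32, 0.56) = 0.88
x4 AND (NOT x3 OR x4) = max(0, a+b−1) on (0.56, 0.88) = 0.44
((NOT x3 AND x3) OR NOT x2) OR (x4 AND (NOT x3 OR x4)) = min(1, a+b) on (0.38, 0.44) = 0.82
NOT (((NOT x3 AND x3) OR NOT x2) OR (x4 AND (NOT x3 OR x4))) = 1 − 0.82 = 0.18

0.18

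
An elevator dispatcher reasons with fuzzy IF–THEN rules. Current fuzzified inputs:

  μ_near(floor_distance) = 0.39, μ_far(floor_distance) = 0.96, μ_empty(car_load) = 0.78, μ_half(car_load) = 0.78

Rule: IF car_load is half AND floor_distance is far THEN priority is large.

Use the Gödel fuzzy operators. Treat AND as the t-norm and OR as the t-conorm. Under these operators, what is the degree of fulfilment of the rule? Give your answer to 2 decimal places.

firing strength: half=0.78, far=0.96; AND[min(a, b)] → w = 0.78

0.78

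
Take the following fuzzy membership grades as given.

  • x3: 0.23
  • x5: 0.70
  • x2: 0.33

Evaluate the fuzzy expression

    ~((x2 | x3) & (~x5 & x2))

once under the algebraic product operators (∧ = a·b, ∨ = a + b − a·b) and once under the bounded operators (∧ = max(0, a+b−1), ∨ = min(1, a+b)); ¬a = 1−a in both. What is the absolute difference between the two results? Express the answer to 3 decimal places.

0.048

Under algebraic product:
  x2 | x3 = a + b − a·b on (0.3300, 0.2300) = 0.4841
  ~x5 = 1 − 0.7000 = 0.3000
  ~x5 & x2 = a·b on (0.3000, 0.3300) = 0.0990
  (x2 | x3) & (~x5 & x2) = a·b on (0.4841, 0.0990) = 0.0479
  ~((x2 | x3) & (~x5 & x2)) = 1 − 0.0479 = 0.9521
  → value = 0.9521
Under bounded:
  x2 | x3 = min(1, a+b) on (0.33, 0.23) = 0.56
  ~x5 = 1 − 0.70 = 0.30
  ~x5 & x2 = max(0, a+b−1) on (0.30, 0.33) = 0.00
  (x2 | x3) & (~x5 & x2) = max(0, a+b−1) on (0.56, 0.00) = 0.00
  ~((x2 | x3) & (~x5 & x2)) = 1 − 0.00 = 1.00
  → value = 1.0000
|0.9521 − 1.0000| = 0.048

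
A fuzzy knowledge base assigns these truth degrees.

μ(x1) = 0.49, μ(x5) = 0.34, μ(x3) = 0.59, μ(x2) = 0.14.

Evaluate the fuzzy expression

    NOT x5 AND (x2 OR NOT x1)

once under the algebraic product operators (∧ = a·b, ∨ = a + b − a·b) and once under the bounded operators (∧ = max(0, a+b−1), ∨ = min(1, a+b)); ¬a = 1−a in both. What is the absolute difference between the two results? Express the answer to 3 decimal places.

0.072

Under algebraic product:
  NOT x5 = 1 − 0.3400 = 0.6600
  NOT x1 = 1 − 0.4900 = 0.5100
  x2 OR NOT x1 = a + b − a·b on (0.1400, 0.5100) = 0.5786
  NOT x5 AND (x2 OR NOT x1) = a·b on (0.6600, 0.5786) = 0.3819
  → value = 0.3819
Under bounded:
  NOT x5 = 1 − 0.34 = 0.66
  NOT x1 = 1 − 0.49 = 0.51
  x2 OR NOT x1 = min(1, a+b) on (0.14, 0.51) = 0.65
  NOT x5 AND (x2 OR NOT x1) = max(0, a+b−1) on (0.66, 0.65) = 0.31
  → value = 0.3100
|0.3819 − 0.3100| = 0.072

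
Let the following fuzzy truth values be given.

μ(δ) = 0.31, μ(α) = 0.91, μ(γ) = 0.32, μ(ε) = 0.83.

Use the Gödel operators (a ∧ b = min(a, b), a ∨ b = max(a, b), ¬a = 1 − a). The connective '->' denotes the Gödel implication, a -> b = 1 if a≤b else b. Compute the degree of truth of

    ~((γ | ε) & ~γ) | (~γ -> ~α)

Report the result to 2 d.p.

0.32

γ | ε = max(a, b) on (0.32, 0.83) = 0.83
~γ = 1 − 0.32 = 0.68
(γ | ε) & ~γ = min(a, b) on (0.83, 0.68) = 0.68
~((γ | ε) & ~γ) = 1 − 0.68 = 0.32
~γ = 1 − 0.32 = 0.68
~α = 1 − 0.91 = 0.09
~γ -> ~α  [Gödel: 1 if a≤b else b] with a=0.68, b=0.09 → 0.09
~((γ | ε) & ~γ) | (~γ -> ~α) = max(a, b) on (0.32, 0.09) = 0.32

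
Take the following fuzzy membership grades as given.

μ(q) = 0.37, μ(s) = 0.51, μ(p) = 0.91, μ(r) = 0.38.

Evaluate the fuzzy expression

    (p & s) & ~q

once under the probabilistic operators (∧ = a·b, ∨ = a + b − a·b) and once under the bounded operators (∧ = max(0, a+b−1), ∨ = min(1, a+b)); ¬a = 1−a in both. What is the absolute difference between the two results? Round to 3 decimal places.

0.242

Under probabilistic:
  p & s = a·b on (0.9100, 0.5100) = 0.4641
  ~q = 1 − 0.3700 = 0.6300
  (p & s) & ~q = a·b on (0.4641, 0.6300) = 0.2924
  → value = 0.2924
Under bounded:
  p & s = max(0, a+b−1) on (0.91, 0.51) = 0.42
  ~q = 1 − 0.37 = 0.63
  (p & s) & ~q = max(0, a+b−1) on (0.42, 0.63) = 0.05
  → value = 0.0500
|0.2924 − 0.0500| = 0.242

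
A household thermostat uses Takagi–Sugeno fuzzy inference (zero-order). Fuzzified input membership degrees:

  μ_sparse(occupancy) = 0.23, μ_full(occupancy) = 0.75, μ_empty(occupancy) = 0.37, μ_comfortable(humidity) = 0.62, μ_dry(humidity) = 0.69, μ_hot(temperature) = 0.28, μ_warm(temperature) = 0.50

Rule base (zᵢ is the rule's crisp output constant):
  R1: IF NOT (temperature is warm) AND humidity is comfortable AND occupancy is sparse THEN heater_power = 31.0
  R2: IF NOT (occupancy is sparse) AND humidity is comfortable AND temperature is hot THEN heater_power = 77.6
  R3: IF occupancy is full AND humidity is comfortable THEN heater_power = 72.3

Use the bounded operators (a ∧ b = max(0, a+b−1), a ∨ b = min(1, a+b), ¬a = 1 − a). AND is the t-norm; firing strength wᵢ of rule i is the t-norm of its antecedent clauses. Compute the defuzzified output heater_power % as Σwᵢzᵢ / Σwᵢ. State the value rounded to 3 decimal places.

72.300

R1 (z=31.0): ¬warm=1−0.50=0.50, comfortable=0.62, sparse=0.23; AND[max(0, a+b−1)] → w = 0.00
R2 (z=77.6): ¬sparse=1−0.23=0.77, comfortable=0.62, hot=0.28; AND[max(0, a+b−1)] → w = 0.00
R3 (z=72.3): full=0.75, comfortable=0.62; AND[max(0, a+b−1)] → w = 0.37
Weighted average = (0.00·31.0 + 0.00·77.6 + 0.37·72.3) / (0.00 + 0.00 + 0.37)
  = 26.7510 / 0.3700 = 72.300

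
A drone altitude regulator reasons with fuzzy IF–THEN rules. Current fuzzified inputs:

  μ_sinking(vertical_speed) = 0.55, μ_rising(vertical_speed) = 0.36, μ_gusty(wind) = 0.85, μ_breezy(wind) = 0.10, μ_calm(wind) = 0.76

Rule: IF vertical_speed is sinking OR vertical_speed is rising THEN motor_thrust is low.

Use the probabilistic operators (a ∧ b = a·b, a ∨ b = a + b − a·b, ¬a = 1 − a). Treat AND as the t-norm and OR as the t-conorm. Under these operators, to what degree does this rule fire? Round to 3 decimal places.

0.712

firing strength: sinking=0.55, rising=0.36; OR[a + b − a·b] → w = 0.7120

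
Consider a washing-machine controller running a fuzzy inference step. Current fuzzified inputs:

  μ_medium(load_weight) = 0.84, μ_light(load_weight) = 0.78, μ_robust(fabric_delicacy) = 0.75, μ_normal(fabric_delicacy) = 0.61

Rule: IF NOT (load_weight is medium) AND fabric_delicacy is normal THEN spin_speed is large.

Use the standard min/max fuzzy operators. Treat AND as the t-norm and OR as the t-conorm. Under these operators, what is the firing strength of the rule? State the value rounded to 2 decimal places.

0.16

firing strength: ¬medium=1−0.84=0.16, normal=0.61; AND[min(a, b)] → w = 0.16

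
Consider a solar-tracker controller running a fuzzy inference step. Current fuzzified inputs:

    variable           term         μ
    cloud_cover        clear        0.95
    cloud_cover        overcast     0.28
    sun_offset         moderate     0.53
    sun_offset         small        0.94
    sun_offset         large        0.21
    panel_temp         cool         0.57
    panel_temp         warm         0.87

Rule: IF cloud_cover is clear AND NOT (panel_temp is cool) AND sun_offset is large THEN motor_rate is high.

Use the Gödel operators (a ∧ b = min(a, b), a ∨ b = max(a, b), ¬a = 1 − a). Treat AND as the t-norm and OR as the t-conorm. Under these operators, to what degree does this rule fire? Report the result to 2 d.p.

firing strength: clear=0.95, ¬cool=1−0.57=0.43, large=0.21; AND[min(a, b)] → w = 0.21

0.21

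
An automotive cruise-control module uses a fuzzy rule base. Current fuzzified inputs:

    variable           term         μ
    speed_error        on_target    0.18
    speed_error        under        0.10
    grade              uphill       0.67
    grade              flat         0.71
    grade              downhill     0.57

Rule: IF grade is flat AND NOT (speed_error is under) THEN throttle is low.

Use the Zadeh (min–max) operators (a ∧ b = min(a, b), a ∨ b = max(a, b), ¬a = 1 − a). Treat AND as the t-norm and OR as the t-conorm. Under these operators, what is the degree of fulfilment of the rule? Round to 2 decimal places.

0.71

firing strength: flat=0.71, ¬under=1−0.10=0.90; AND[min(a, b)] → w = 0.71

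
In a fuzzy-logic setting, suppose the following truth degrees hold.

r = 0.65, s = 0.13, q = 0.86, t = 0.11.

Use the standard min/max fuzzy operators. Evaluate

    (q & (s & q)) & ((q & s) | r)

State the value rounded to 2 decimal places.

s & q = min(a, b) on (0.13, 0.86) = 0.13
q & (s & q) = min(a, b) on (0.86, 0.13) = 0.13
q & s = min(a, b) on (0.86, 0.13) = 0.13
(q & s) | r = max(a, b) on (0.13, 0.65) = 0.65
(q & (s & q)) & ((q & s) | r) = min(a, b) on (0.13, 0.65) = 0.13

0.13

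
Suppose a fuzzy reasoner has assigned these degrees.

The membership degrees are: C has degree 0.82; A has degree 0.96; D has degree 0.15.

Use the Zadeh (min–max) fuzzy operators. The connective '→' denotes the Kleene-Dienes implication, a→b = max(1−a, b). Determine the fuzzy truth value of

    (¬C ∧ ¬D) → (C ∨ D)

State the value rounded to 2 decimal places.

¬C = 1 − 0.82 = 0.18
¬D = 1 − 0.15 = 0.85
¬C ∧ ¬D = min(a, b) on (0.18, 0.85) = 0.18
C ∨ D = max(a, b) on (0.82, 0.15) = 0.82
(¬C ∧ ¬D) → (C ∨ D)  [Kleene-Dienes: max(1−a, b)] with a=0.18, b=0.82 → 0.82

0.82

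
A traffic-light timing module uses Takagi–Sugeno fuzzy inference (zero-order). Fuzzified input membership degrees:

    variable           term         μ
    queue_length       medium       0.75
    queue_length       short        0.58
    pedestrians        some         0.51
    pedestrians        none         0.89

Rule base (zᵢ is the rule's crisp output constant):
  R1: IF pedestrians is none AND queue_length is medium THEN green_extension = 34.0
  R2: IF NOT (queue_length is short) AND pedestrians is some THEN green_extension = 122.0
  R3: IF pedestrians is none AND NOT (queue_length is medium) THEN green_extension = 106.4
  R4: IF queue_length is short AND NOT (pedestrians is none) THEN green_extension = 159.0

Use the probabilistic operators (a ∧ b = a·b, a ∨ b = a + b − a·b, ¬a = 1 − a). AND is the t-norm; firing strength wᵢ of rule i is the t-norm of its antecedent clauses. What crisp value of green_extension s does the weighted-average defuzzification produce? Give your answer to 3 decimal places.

R1 (z=34.0): none=0.89, medium=0.75; AND[a·b] → w = 0.6675
R2 (z=122.0): ¬short=1−0.58=0.42, some=0.51; AND[a·b] → w = 0.2142
R3 (z=106.4): none=0.89, ¬medium=1−0.75=0.25; AND[a·b] → w = 0.2225
R4 (z=159.0): short=0.58, ¬none=1−0.89=0.11; AND[a·b] → w = 0.0638
Weighted average = (0.6675·34.0 + 0.2142·122.0 + 0.2225·106.4 + 0.0638·159.0) / (0.6675 + 0.2142 + 0.2225 + 0.0638)
  = 82.6456 / 1.1680 = 70.758

70.758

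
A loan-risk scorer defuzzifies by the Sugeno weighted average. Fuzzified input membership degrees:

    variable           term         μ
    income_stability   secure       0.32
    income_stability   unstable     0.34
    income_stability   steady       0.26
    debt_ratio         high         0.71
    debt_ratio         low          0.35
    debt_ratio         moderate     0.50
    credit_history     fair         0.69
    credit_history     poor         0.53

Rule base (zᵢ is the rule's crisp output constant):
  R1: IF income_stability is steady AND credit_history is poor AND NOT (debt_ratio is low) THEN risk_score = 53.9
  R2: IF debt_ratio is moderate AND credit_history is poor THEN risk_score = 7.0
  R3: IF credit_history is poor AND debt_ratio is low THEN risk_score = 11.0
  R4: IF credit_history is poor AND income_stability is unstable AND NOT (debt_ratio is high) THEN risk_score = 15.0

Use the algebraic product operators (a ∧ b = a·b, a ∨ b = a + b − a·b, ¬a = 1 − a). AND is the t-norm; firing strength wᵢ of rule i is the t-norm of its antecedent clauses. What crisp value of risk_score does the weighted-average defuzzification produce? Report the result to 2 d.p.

R1 (z=53.9): steady=0.26, poor=0.53, ¬low=1−0.35=0.65; AND[a·b] → w = 0.0896
R2 (z=7.0): moderate=0.50, poor=0.53; AND[a·b] → w = 0.2650
R3 (z=11.0): poor=0.53, low=0.35; AND[a·b] → w = 0.1855
R4 (z=15.0): poor=0.53, unstable=0.34, ¬high=1−0.71=0.29; AND[a·b] → w = 0.0523
Weighted average = (0.0896·53.9 + 0.2650·7.0 + 0.1855·11.0 + 0.0523·15.0) / (0.0896 + 0.2650 + 0.1855 + 0.0523)
  = 9.5072 / 0.5923 = 16.05

16.05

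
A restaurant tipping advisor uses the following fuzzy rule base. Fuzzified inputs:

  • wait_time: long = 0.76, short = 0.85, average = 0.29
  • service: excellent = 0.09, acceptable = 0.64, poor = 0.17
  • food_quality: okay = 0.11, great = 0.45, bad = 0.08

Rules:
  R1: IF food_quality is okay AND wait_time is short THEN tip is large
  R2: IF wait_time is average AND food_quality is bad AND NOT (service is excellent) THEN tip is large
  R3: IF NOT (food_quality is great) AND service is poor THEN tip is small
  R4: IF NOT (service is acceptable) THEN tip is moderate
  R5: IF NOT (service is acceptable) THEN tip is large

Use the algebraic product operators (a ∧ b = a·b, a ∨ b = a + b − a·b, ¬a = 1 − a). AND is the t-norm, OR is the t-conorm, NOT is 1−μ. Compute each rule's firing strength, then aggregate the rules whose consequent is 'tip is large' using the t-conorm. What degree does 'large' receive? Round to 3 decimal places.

R1: okay=0.11, short=0.85; AND[a·b] → w = 0.0935
R2: average=0.29, bad=0.08, ¬excellent=1−0.09=0.91; AND[a·b] → w = 0.0211
R3: ¬great=1−0.45=0.55, poor=0.17; AND[a·b] → w = 0.0935
R4: ¬acceptable=1−0.64=0.36 → w = 0.3600
R5: ¬acceptable=1−0.64=0.36 → w = 0.3600
Rules with consequent 'large': {R1, R2, R5} → strengths 0.0935, 0.0211, 0.3600
Aggregate via t-conorm [a + b − a·b]: 0.4321

0.432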